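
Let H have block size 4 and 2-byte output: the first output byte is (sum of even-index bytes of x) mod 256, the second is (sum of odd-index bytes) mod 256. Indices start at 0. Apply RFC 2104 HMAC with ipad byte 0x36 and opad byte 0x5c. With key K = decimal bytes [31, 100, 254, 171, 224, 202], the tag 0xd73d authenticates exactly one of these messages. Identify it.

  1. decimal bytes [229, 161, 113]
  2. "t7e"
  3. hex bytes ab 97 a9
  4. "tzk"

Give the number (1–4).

2

Key decimal bytes [31, 100, 254, 171, 224, 202] = 1f 64 fe ab e0 ca is 6 bytes > B = 4, so hash it first: H(key) = fd d9, then zero-pad to 4 bytes: K' = fd d9 00 00.
K' ⊕ ipad = cb ef 36 36; K' ⊕ opad = a1 85 5c 5c.
m1: inner = H(cb ef 36 36 e5 a1 71) = 57 c6; tag = H(a1 85 5c 5c 57 c6) = 54a7
m2: inner = H(cb ef 36 36 74 37 65) = da 5c; tag = H(a1 85 5c 5c da 5c) = d73d ← matches
m3: inner = H(cb ef 36 36 ab 97 a9) = 55 bc; tag = H(a1 85 5c 5c 55 bc) = 529d
m4: inner = H(cb ef 36 36 74 7a 6b) = e0 9f; tag = H(a1 85 5c 5c e0 9f) = dd80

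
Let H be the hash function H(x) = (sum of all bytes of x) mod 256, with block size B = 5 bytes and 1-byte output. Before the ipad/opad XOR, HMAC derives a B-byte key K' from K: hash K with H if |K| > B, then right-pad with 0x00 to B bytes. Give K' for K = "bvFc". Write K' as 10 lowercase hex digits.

6276466300

Key "bvFc" = 62 76 46 63 is 4 bytes ≤ B = 5; zero-pad to 5 bytes: K' = 62 76 46 63 00.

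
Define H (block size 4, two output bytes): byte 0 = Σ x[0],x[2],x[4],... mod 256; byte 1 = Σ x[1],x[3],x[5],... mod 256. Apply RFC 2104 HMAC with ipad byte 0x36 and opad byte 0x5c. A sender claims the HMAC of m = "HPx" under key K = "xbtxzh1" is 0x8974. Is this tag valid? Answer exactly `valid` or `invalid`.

Key "xbtxzh1" = 78 62 74 78 7a 68 31 is 7 bytes > B = 4, so hash it first: H(key) = 97 42, then zero-pad to 4 bytes: K' = 97 42 00 00.
K' ⊕ ipad = a1 74 36 36; K' ⊕ opad = cb 1e 5c 5c.
Inner hash: even-index sum = 407 mod 256 = 151; odd-index sum = 250 mod 256 = 250 → 97 fa.
Outer hash (recomputed tag): even-index sum = 446 mod 256 = 190; odd-index sum = 372 mod 256 = 116 → be 74.
Recomputed tag = be74; claimed = 8974 → mismatch.

invalid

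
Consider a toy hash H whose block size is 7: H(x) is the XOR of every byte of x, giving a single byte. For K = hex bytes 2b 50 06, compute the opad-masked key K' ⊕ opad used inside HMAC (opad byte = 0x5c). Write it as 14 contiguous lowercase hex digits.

770c5a5c5c5c5c

Key hex bytes 2b 50 06 is 3 bytes ≤ B = 7; zero-pad to 7 bytes: K' = 2b 50 06 00 00 00 00.
XOR each byte with 0x5c: 2b⊕5c=77, 50⊕5c=0c, 06⊕5c=5a, 00⊕5c=5c, 00⊕5c=5c, 00⊕5c=5c, 00⊕5c=5c.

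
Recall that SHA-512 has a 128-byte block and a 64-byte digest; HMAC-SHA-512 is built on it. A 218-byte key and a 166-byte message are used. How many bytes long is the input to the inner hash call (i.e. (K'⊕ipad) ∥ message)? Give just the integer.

294

Key is 218 > 128 bytes, so it is hashed to 64 bytes then zero-padded to 128: |K'| = 128.
Inner input = (K'⊕ipad) ∥ m → 128 + 166 = 294 bytes.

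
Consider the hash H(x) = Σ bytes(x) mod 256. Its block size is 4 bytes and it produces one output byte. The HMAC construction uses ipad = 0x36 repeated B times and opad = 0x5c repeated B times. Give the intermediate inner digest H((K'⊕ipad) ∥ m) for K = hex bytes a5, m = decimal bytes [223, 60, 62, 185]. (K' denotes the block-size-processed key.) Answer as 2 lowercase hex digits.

Key hex bytes a5 is 1 byte ≤ B = 4; zero-pad to 4 bytes: K' = a5 00 00 00.
K' ⊕ ipad = 93 36 36 36.
Inner input = 93 36 36 36 ∥ df 3c 3e b9.
Inner hash: sum = 147+54+54+54+223+60+62+185 = 839; mod 256 = 71 → 47.

47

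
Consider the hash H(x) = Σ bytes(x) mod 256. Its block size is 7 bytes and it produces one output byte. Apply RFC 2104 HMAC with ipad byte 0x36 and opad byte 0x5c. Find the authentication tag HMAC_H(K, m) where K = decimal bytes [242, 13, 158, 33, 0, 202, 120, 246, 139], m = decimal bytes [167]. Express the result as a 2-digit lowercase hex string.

Key decimal bytes [242, 13, 158, 33, 0, 202, 120, 246, 139] = f2 0d 9e 21 00 ca 78 f6 8b is 9 bytes > B = 7, so hash it first: H(key) = 81, then zero-pad to 7 bytes: K' = 81 00 00 00 00 00 00.
K' ⊕ ipad = b7 36 36 36 36 36 36.  K' ⊕ opad = dd 5c 5c 5c 5c 5c 5c.
Inner input = (K'⊕ipad) ∥ m = b7 36 36 36 36 36 36 ∥ a7.
Inner hash: sum = 183+54+54+54+54+54+54+167 = 674; mod 256 = 162 → a2.
Outer input = (K'⊕opad) ∥ inner = dd 5c 5c 5c 5c 5c 5c ∥ a2.
Outer hash (tag): sum = 221+92+92+92+92+92+92+162 = 935; mod 256 = 167 → a7.

a7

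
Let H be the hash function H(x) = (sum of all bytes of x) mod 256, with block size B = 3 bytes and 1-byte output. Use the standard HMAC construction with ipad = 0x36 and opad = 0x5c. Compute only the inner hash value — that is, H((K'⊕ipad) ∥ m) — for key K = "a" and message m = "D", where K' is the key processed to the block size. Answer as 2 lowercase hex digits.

07

Key "a" = 61 is 1 byte ≤ B = 3; zero-pad to 3 bytes: K' = 61 00 00.
K' ⊕ ipad = 57 36 36.
Inner input = 57 36 36 ∥ 44.
Inner hash: sum = 87+54+54+68 = 263; mod 256 = 7 → 07.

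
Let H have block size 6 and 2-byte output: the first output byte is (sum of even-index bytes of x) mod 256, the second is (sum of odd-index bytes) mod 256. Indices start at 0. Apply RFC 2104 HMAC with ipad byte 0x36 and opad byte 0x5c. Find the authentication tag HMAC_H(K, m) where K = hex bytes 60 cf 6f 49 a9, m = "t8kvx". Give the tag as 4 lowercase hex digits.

Key hex bytes 60 cf 6f 49 a9 is 5 bytes ≤ B = 6; zero-pad to 6 bytes: K' = 60 cf 6f 49 a9 00.
K' ⊕ ipad = 56 f9 59 7f 9f 36.  K' ⊕ opad = 3c 93 33 15 f5 5c.
Inner input = (K'⊕ipad) ∥ m = 56 f9 59 7f 9f 36 ∥ 74 38 6b 76 78.
Inner hash: even-index sum = 677 mod 256 = 165; odd-index sum = 604 mod 256 = 92 → a5 5c.
Outer input = (K'⊕opad) ∥ inner = 3c 93 33 15 f5 5c ∥ a5 5c.
Outer hash (tag): even-index sum = 521 mod 256 = 9; odd-index sum = 352 mod 256 = 96 → 09 60.

0960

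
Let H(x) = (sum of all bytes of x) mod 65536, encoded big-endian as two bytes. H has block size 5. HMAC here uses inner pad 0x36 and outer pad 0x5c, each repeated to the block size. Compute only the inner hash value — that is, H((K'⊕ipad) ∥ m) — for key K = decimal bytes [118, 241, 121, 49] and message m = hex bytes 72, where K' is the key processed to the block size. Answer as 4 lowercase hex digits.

0205

Key decimal bytes [118, 241, 121, 49] = 76 f1 79 31 is 4 bytes ≤ B = 5; zero-pad to 5 bytes: K' = 76 f1 79 31 00.
K' ⊕ ipad = 40 c7 4f 07 36.
Inner input = 40 c7 4f 07 36 ∥ 72.
Inner hash: sum = 64+199+79+7+54+114 = 517 → 02 05.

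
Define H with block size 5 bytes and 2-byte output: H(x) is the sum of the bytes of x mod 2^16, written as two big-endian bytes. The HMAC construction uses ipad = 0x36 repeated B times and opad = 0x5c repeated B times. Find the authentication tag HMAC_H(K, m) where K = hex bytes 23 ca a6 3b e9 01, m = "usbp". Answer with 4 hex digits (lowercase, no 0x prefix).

Key hex bytes 23 ca a6 3b e9 01 is 6 bytes > B = 5, so hash it first: H(key) = 02 b8, then zero-pad to 5 bytes: K' = 02 b8 00 00 00.
K' ⊕ ipad = 34 8e 36 36 36.  K' ⊕ opad = 5e e4 5c 5c 5c.
Inner input = (K'⊕ipad) ∥ m = 34 8e 36 36 36 ∥ 75 73 62 70.
Inner hash: sum = 52+142+54+54+54+117+115+98+112 = 798 → 03 1e.
Outer input = (K'⊕opad) ∥ inner = 5e e4 5c 5c 5c ∥ 03 1e.
Outer hash (tag): sum = 94+228+92+92+92+3+30 = 631 → 02 77.

0277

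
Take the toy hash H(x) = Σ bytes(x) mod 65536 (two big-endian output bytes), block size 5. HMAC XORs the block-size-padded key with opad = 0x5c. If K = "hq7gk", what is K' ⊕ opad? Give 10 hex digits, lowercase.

342d6b3b37

Key "hq7gk" = 68 71 37 67 6b is exactly B = 5 bytes: K' = 68 71 37 67 6b.
XOR each byte with 0x5c: 68⊕5c=34, 71⊕5c=2d, 37⊕5c=6b, 67⊕5c=3b, 6b⊕5c=37.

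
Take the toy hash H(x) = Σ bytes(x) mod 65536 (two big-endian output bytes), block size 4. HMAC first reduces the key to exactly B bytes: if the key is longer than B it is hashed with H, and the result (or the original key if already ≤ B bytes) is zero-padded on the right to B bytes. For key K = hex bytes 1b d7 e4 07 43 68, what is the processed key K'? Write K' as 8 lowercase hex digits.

|K| = 6 > B = 4, so first hash the key.
H(K): sum = 27+215+228+7+67+104 = 648 → 02 88.
Zero-pad H(K) = 02 88 to 4 bytes: K' = 02 88 00 00.

02880000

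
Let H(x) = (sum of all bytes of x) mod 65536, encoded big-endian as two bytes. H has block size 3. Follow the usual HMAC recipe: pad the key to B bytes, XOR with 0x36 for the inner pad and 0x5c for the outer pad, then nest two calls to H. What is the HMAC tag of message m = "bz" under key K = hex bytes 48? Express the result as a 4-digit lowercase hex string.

Key hex bytes 48 is 1 byte ≤ B = 3; zero-pad to 3 bytes: K' = 48 00 00.
K' ⊕ ipad = 7e 36 36.  K' ⊕ opad = 14 5c 5c.
Inner input = (K'⊕ipad) ∥ m = 7e 36 36 ∥ 62 7a.
Inner hash: sum = 126+54+54+98+122 = 454 → 01 c6.
Outer input = (K'⊕opad) ∥ inner = 14 5c 5c ∥ 01 c6.
Outer hash (tag): sum = 20+92+92+1+198 = 403 → 01 93.

0193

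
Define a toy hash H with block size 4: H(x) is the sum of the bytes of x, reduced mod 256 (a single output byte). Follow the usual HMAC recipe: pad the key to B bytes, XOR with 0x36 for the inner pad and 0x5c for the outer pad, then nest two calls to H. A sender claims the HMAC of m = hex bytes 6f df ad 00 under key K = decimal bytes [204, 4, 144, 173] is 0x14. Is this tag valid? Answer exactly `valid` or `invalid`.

Key decimal bytes [204, 4, 144, 173] = cc 04 90 ad is exactly B = 4 bytes: K' = cc 04 90 ad.
K' ⊕ ipad = fa 32 a6 9b; K' ⊕ opad = 90 58 cc f1.
Inner hash: sum = 250+50+166+155+111+223+173+0 = 1128; mod 256 = 104 → 68.
Outer hash (recomputed tag): sum = 144+88+204+241+104 = 781; mod 256 = 13 → 0d.
Recomputed tag = 0d; claimed = 14 → mismatch.

invalid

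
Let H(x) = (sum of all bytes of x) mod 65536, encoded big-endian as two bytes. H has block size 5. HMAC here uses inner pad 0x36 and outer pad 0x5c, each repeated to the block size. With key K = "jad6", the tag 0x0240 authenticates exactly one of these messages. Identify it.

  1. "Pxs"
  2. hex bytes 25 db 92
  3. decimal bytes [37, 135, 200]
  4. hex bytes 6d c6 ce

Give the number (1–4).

Key "jad6" = 6a 61 64 36 is 4 bytes ≤ B = 5; zero-pad to 5 bytes: K' = 6a 61 64 36 00.
K' ⊕ ipad = 5c 57 52 00 36; K' ⊕ opad = 36 3d 38 6a 5c.
m1: inner = H(5c 57 52 00 36 50 78 73) = 02 76; tag = H(36 3d 38 6a 5c 02 76) = 01e9
m2: inner = H(5c 57 52 00 36 25 db 92) = 02 cd; tag = H(36 3d 38 6a 5c 02 cd) = 0240 ← matches
m3: inner = H(5c 57 52 00 36 25 87 c8) = 02 af; tag = H(36 3d 38 6a 5c 02 af) = 0222
m4: inner = H(5c 57 52 00 36 6d c6 ce) = 03 3c; tag = H(36 3d 38 6a 5c 03 3c) = 01b0

2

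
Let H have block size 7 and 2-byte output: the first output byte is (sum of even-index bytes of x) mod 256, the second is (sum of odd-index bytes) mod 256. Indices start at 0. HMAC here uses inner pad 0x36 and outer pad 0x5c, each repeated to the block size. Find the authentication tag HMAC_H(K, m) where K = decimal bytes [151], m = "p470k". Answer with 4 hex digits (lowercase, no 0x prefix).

Key decimal bytes [151] = 97 is 1 byte ≤ B = 7; zero-pad to 7 bytes: K' = 97 00 00 00 00 00 00.
K' ⊕ ipad = a1 36 36 36 36 36 36.  K' ⊕ opad = cb 5c 5c 5c 5c 5c 5c.
Inner input = (K'⊕ipad) ∥ m = a1 36 36 36 36 36 36 ∥ 70 34 37 30 6b.
Inner hash: even-index sum = 423 mod 256 = 167; odd-index sum = 436 mod 256 = 180 → a7 b4.
Outer input = (K'⊕opad) ∥ inner = cb 5c 5c 5c 5c 5c 5c ∥ a7 b4.
Outer hash (tag): even-index sum = 659 mod 256 = 147; odd-index sum = 443 mod 256 = 187 → 93 bb.

93bb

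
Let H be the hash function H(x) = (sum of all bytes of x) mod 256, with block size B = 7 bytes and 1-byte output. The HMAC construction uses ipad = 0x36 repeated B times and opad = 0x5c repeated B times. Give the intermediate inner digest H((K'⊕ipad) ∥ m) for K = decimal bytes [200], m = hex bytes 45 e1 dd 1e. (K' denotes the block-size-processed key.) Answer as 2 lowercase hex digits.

Key decimal bytes [200] = c8 is 1 byte ≤ B = 7; zero-pad to 7 bytes: K' = c8 00 00 00 00 00 00.
K' ⊕ ipad = fe 36 36 36 36 36 36.
Inner input = fe 36 36 36 36 36 36 ∥ 45 e1 dd 1e.
Inner hash: sum = 254+54+54+54+54+54+54+69+225+221+30 = 1123; mod 256 = 99 → 63.

63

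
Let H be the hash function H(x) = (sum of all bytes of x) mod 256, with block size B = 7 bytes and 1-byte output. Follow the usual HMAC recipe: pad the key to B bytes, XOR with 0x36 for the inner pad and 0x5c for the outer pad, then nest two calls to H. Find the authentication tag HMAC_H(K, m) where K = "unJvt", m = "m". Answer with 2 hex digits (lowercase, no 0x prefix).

Key "unJvt" = 75 6e 4a 76 74 is 5 bytes ≤ B = 7; zero-pad to 7 bytes: K' = 75 6e 4a 76 74 00 00.
K' ⊕ ipad = 43 58 7c 40 42 36 36.  K' ⊕ opad = 29 32 16 2a 28 5c 5c.
Inner input = (K'⊕ipad) ∥ m = 43 58 7c 40 42 36 36 ∥ 6d.
Inner hash: sum = 67+88+124+64+66+54+54+109 = 626; mod 256 = 114 → 72.
Outer input = (K'⊕opad) ∥ inner = 29 32 16 2a 28 5c 5c ∥ 72.
Outer hash (tag): sum = 41+50+22+42+40+92+92+114 = 493; mod 256 = 237 → ed.

ed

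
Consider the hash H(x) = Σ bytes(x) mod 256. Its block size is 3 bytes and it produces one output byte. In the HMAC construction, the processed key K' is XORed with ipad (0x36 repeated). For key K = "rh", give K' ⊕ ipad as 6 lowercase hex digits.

445e36

Key "rh" = 72 68 is 2 bytes ≤ B = 3; zero-pad to 3 bytes: K' = 72 68 00.
XOR each byte with 0x36: 72⊕36=44, 68⊕36=5e, 00⊕36=36.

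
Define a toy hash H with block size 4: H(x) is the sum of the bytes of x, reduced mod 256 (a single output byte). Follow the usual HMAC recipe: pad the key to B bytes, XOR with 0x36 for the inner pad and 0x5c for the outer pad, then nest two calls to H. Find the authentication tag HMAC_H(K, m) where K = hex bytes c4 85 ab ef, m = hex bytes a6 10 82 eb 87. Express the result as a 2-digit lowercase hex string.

Key hex bytes c4 85 ab ef is exactly B = 4 bytes: K' = c4 85 ab ef.
K' ⊕ ipad = f2 b3 9d d9.  K' ⊕ opad = 98 d9 f7 b3.
Inner input = (K'⊕ipad) ∥ m = f2 b3 9d d9 ∥ a6 10 82 eb 87.
Inner hash: sum = 242+179+157+217+166+16+130+235+135 = 1477; mod 256 = 197 → c5.
Outer input = (K'⊕opad) ∥ inner = 98 d9 f7 b3 ∥ c5.
Outer hash (tag): sum = 152+217+247+179+197 = 992; mod 256 = 224 → e0.

e0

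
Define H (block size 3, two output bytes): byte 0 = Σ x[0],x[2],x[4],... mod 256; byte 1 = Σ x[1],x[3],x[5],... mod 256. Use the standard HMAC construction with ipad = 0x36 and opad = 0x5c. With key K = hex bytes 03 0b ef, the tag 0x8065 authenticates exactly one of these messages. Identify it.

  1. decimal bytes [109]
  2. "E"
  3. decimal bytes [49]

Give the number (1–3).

3

Key hex bytes 03 0b ef is exactly B = 3 bytes: K' = 03 0b ef.
K' ⊕ ipad = 35 3d d9; K' ⊕ opad = 5f 57 b3.
m1: inner = H(35 3d d9 6d) = 0e aa; tag = H(5f 57 b3 0e aa) = bc65
m2: inner = H(35 3d d9 45) = 0e 82; tag = H(5f 57 b3 0e 82) = 9465
m3: inner = H(35 3d d9 31) = 0e 6e; tag = H(5f 57 b3 0e 6e) = 8065 ← matches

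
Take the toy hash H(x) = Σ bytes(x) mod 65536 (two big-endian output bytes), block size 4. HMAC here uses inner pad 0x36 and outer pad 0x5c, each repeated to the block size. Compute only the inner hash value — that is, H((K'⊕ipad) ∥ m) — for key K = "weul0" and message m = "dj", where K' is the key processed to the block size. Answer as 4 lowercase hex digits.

Key "weul0" = 77 65 75 6c 30 is 5 bytes > B = 4, so hash it first: H(key) = 01 ed, then zero-pad to 4 bytes: K' = 01 ed 00 00.
K' ⊕ ipad = 37 db 36 36.
Inner input = 37 db 36 36 ∥ 64 6a.
Inner hash: sum = 55+219+54+54+100+106 = 588 → 02 4c.

024c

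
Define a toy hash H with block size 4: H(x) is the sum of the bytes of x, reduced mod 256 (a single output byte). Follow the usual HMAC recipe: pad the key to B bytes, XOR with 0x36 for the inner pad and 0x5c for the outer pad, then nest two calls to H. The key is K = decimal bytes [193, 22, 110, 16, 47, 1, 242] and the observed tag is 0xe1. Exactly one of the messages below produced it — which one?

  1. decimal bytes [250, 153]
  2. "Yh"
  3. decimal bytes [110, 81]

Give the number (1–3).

Key decimal bytes [193, 22, 110, 16, 47, 1, 242] = c1 16 6e 10 2f 01 f2 is 7 bytes > B = 4, so hash it first: H(key) = 77, then zero-pad to 4 bytes: K' = 77 00 00 00.
K' ⊕ ipad = 41 36 36 36; K' ⊕ opad = 2b 5c 5c 5c.
m1: inner = H(41 36 36 36 fa 99) = 76; tag = H(2b 5c 5c 5c 76) = b5
m2: inner = H(41 36 36 36 59 68) = a4; tag = H(2b 5c 5c 5c a4) = e3
m3: inner = H(41 36 36 36 6e 51) = a2; tag = H(2b 5c 5c 5c a2) = e1 ← matches

3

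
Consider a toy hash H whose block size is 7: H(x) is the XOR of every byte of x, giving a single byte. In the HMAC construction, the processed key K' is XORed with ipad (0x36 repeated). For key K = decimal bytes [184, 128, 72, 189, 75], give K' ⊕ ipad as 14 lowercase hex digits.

8eb67e8b7d3636

Key decimal bytes [184, 128, 72, 189, 75] = b8 80 48 bd 4b is 5 bytes ≤ B = 7; zero-pad to 7 bytes: K' = b8 80 48 bd 4b 00 00.
XOR each byte with 0x36: b8⊕36=8e, 80⊕36=b6, 48⊕36=7e, bd⊕36=8b, 4b⊕36=7d, 00⊕36=36, 00⊕36=36.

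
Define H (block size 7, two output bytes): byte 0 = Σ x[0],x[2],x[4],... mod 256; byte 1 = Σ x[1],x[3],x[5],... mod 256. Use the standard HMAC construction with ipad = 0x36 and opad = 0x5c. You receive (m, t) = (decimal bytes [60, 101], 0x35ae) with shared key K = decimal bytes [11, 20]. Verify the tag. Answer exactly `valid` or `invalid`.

Key decimal bytes [11, 20] = 0b 14 is 2 bytes ≤ B = 7; zero-pad to 7 bytes: K' = 0b 14 00 00 00 00 00.
K' ⊕ ipad = 3d 22 36 36 36 36 36; K' ⊕ opad = 57 48 5c 5c 5c 5c 5c.
Inner hash: even-index sum = 324 mod 256 = 68; odd-index sum = 202 mod 256 = 202 → 44 ca.
Outer hash (recomputed tag): even-index sum = 565 mod 256 = 53; odd-index sum = 324 mod 256 = 68 → 35 44.
Recomputed tag = 3544; claimed = 35ae → mismatch.

invalid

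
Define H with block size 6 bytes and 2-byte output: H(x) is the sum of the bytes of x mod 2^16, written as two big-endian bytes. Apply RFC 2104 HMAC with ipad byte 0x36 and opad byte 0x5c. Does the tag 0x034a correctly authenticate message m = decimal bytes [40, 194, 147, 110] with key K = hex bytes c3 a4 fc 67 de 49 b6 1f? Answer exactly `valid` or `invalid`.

Key hex bytes c3 a4 fc 67 de 49 b6 1f is 8 bytes > B = 6, so hash it first: H(key) = 04 c6, then zero-pad to 6 bytes: K' = 04 c6 00 00 00 00.
K' ⊕ ipad = 32 f0 36 36 36 36; K' ⊕ opad = 58 9a 5c 5c 5c 5c.
Inner hash: sum = 50+240+54+54+54+54+40+194+147+110 = 997 → 03 e5.
Outer hash (recomputed tag): sum = 88+154+92+92+92+92+3+229 = 842 → 03 4a.
Recomputed tag = 034a; claimed = 034a → match.

valid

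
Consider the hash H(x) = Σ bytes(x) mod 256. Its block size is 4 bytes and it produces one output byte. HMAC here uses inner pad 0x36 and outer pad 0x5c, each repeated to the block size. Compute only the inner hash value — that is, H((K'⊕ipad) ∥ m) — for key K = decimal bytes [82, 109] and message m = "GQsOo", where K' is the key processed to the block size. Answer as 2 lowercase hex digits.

f4

Key decimal bytes [82, 109] = 52 6d is 2 bytes ≤ B = 4; zero-pad to 4 bytes: K' = 52 6d 00 00.
K' ⊕ ipad = 64 5b 36 36.
Inner input = 64 5b 36 36 ∥ 47 51 73 4f 6f.
Inner hash: sum = 100+91+54+54+71+81+115+79+111 = 756; mod 256 = 244 → f4.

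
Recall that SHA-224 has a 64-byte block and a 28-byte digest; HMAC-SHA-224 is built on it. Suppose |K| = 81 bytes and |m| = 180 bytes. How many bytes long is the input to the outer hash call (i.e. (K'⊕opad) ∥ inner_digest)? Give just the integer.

92

Key is 81 > 64 bytes, so it is hashed to 28 bytes then zero-padded to 64: |K'| = 64.
Outer input = (K'⊕opad) ∥ H(inner) → 64 + 28 = 92 bytes.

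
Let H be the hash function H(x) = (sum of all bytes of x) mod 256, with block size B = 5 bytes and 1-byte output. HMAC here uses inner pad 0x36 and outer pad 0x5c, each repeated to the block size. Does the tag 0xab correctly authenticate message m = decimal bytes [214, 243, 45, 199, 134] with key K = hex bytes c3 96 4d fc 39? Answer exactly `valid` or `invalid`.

Key hex bytes c3 96 4d fc 39 is exactly B = 5 bytes: K' = c3 96 4d fc 39.
K' ⊕ ipad = f5 a0 7b ca 0f; K' ⊕ opad = 9f ca 11 a0 65.
Inner hash: sum = 245+160+123+202+15+214+243+45+199+134 = 1580; mod 256 = 44 → 2c.
Outer hash (recomputed tag): sum = 159+202+17+160+101+44 = 683; mod 256 = 171 → ab.
Recomputed tag = ab; claimed = ab → match.

valid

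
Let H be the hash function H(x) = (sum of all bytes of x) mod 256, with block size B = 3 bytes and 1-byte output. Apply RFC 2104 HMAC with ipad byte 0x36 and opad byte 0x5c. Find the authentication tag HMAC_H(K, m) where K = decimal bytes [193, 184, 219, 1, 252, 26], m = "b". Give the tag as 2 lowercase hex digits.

1a

Key decimal bytes [193, 184, 219, 1, 252, 26] = c1 b8 db 01 fc 1a is 6 bytes > B = 3, so hash it first: H(key) = 6b, then zero-pad to 3 bytes: K' = 6b 00 00.
K' ⊕ ipad = 5d 36 36.  K' ⊕ opad = 37 5c 5c.
Inner input = (K'⊕ipad) ∥ m = 5d 36 36 ∥ 62.
Inner hash: sum = 93+54+54+98 = 299; mod 256 = 43 → 2b.
Outer input = (K'⊕opad) ∥ inner = 37 5c 5c ∥ 2b.
Outer hash (tag): sum = 55+92+92+43 = 282; mod 256 = 26 → 1a.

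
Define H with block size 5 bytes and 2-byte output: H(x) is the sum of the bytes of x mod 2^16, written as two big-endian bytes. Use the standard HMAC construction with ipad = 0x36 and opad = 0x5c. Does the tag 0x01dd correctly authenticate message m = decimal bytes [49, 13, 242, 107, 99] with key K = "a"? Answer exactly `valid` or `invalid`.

Key "a" = 61 is 1 byte ≤ B = 5; zero-pad to 5 bytes: K' = 61 00 00 00 00.
K' ⊕ ipad = 57 36 36 36 36; K' ⊕ opad = 3d 5c 5c 5c 5c.
Inner hash: sum = 87+54+54+54+54+49+13+242+107+99 = 813 → 03 2d.
Outer hash (recomputed tag): sum = 61+92+92+92+92+3+45 = 477 → 01 dd.
Recomputed tag = 01dd; claimed = 01dd → match.

valid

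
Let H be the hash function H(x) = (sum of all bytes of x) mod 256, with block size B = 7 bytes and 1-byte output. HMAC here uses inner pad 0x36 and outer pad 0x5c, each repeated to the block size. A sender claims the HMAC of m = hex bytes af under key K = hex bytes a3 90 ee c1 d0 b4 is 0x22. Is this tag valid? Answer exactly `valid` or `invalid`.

Key hex bytes a3 90 ee c1 d0 b4 is 6 bytes ≤ B = 7; zero-pad to 7 bytes: K' = a3 90 ee c1 d0 b4 00.
K' ⊕ ipad = 95 a6 d8 f7 e6 82 36; K' ⊕ opad = ff cc b2 9d 8c e8 5c.
Inner hash: sum = 149+166+216+247+230+130+54+175 = 1367; mod 256 = 87 → 57.
Outer hash (recomputed tag): sum = 255+204+178+157+140+232+92+87 = 1345; mod 256 = 65 → 41.
Recomputed tag = 41; claimed = 22 → mismatch.

invalid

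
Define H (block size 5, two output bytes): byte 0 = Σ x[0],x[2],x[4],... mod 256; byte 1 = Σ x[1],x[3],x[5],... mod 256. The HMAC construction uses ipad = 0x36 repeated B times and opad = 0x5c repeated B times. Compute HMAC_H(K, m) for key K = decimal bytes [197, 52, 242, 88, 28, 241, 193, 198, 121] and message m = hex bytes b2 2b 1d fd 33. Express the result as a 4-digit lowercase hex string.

Key decimal bytes [197, 52, 242, 88, 28, 241, 193, 198, 121] = c5 34 f2 58 1c f1 c1 c6 79 is 9 bytes > B = 5, so hash it first: H(key) = 0d 43, then zero-pad to 5 bytes: K' = 0d 43 00 00 00.
K' ⊕ ipad = 3b 75 36 36 36.  K' ⊕ opad = 51 1f 5c 5c 5c.
Inner input = (K'⊕ipad) ∥ m = 3b 75 36 36 36 ∥ b2 2b 1d fd 33.
Inner hash: even-index sum = 463 mod 256 = 207; odd-index sum = 429 mod 256 = 173 → cf ad.
Outer input = (K'⊕opad) ∥ inner = 51 1f 5c 5c 5c ∥ cf ad.
Outer hash (tag): even-index sum = 438 mod 256 = 182; odd-index sum = 330 mod 256 = 74 → b6 4a.

b64a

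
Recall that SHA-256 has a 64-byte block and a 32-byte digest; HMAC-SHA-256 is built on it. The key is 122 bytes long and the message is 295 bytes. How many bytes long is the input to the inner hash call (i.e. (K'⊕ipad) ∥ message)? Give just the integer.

359

Key is 122 > 64 bytes, so it is hashed to 32 bytes then zero-padded to 64: |K'| = 64.
Inner input = (K'⊕ipad) ∥ m → 64 + 295 = 359 bytes.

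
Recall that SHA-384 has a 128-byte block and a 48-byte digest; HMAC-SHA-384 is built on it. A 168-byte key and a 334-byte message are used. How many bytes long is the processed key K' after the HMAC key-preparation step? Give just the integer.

Key is 168 > 128 bytes, so it is hashed to 48 bytes then zero-padded to 128: |K'| = 128.

128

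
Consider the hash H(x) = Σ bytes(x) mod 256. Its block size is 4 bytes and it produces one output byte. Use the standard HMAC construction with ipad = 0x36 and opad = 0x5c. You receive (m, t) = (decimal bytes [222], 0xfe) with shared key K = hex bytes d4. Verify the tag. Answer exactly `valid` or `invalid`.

valid

Key hex bytes d4 is 1 byte ≤ B = 4; zero-pad to 4 bytes: K' = d4 00 00 00.
K' ⊕ ipad = e2 36 36 36; K' ⊕ opad = 88 5c 5c 5c.
Inner hash: sum = 226+54+54+54+222 = 610; mod 256 = 98 → 62.
Outer hash (recomputed tag): sum = 136+92+92+92+98 = 510; mod 256 = 254 → fe.
Recomputed tag = fe; claimed = fe → match.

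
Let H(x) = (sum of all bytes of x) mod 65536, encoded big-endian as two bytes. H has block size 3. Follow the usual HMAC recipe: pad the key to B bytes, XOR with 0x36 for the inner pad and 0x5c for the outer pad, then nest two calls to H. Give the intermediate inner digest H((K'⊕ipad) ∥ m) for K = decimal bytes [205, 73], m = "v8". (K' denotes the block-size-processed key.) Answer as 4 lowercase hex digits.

025e

Key decimal bytes [205, 73] = cd 49 is 2 bytes ≤ B = 3; zero-pad to 3 bytes: K' = cd 49 00.
K' ⊕ ipad = fb 7f 36.
Inner input = fb 7f 36 ∥ 76 38.
Inner hash: sum = 251+127+54+118+56 = 606 → 02 5e.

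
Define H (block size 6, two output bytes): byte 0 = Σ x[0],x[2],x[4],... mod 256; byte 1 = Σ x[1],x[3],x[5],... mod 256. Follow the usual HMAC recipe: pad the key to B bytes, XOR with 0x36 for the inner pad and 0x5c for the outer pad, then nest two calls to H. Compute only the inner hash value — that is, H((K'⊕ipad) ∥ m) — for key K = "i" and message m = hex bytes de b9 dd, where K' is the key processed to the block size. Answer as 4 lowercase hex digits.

865b

Key "i" = 69 is 1 byte ≤ B = 6; zero-pad to 6 bytes: K' = 69 00 00 00 00 00.
K' ⊕ ipad = 5f 36 36 36 36 36.
Inner input = 5f 36 36 36 36 36 ∥ de b9 dd.
Inner hash: even-index sum = 646 mod 256 = 134; odd-index sum = 347 mod 256 = 91 → 86 5b.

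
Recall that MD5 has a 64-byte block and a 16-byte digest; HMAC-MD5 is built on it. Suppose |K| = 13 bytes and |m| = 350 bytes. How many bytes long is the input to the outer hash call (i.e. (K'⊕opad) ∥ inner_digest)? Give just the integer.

80

Key is 13 ≤ 64 bytes, zero-padded: |K'| = 64.
Outer input = (K'⊕opad) ∥ H(inner) → 64 + 16 = 80 bytes.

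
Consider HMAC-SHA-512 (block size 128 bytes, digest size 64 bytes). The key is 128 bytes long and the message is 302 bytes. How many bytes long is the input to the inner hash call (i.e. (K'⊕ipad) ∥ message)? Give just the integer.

430

Key is 128 ≤ 128 bytes, zero-padded: |K'| = 128.
Inner input = (K'⊕ipad) ∥ m → 128 + 302 = 430 bytes.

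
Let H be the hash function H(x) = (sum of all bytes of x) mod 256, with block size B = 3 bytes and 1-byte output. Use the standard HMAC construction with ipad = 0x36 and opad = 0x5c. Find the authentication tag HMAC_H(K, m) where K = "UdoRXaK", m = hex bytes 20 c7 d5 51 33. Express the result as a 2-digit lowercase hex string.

Key "UdoRXaK" = 55 64 6f 52 58 61 4b is 7 bytes > B = 3, so hash it first: H(key) = 7e, then zero-pad to 3 bytes: K' = 7e 00 00.
K' ⊕ ipad = 48 36 36.  K' ⊕ opad = 22 5c 5c.
Inner input = (K'⊕ipad) ∥ m = 48 36 36 ∥ 20 c7 d5 51 33.
Inner hash: sum = 72+54+54+32+199+213+81+51 = 756; mod 256 = 244 → f4.
Outer input = (K'⊕opad) ∥ inner = 22 5c 5c ∥ f4.
Outer hash (tag): sum = 34+92+92+244 = 462; mod 256 = 206 → ce.

ce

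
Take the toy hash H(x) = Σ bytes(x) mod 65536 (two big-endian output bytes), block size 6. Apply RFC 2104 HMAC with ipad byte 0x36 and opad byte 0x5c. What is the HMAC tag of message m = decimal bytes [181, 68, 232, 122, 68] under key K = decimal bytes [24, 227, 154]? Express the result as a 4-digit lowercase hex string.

03d1

Key decimal bytes [24, 227, 154] = 18 e3 9a is 3 bytes ≤ B = 6; zero-pad to 6 bytes: K' = 18 e3 9a 00 00 00.
K' ⊕ ipad = 2e d5 ac 36 36 36.  K' ⊕ opad = 44 bf c6 5c 5c 5c.
Inner input = (K'⊕ipad) ∥ m = 2e d5 ac 36 36 36 ∥ b5 44 e8 7a 44.
Inner hash: sum = 46+213+172+54+54+54+181+68+232+122+68 = 1264 → 04 f0.
Outer input = (K'⊕opad) ∥ inner = 44 bf c6 5c 5c 5c ∥ 04 f0.
Outer hash (tag): sum = 68+191+198+92+92+92+4+240 = 977 → 03 d1.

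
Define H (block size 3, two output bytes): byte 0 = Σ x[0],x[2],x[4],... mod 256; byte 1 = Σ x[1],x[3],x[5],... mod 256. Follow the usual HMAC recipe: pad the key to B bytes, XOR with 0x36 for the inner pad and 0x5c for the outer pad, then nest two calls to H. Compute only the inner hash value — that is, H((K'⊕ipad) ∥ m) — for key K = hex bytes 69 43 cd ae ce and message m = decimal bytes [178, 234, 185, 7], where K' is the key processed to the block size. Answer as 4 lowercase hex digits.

5932

Key hex bytes 69 43 cd ae ce is 5 bytes > B = 3, so hash it first: H(key) = 04 f1, then zero-pad to 3 bytes: K' = 04 f1 00.
K' ⊕ ipad = 32 c7 36.
Inner input = 32 c7 36 ∥ b2 ea b9 07.
Inner hash: even-index sum = 345 mod 256 = 89; odd-index sum = 562 mod 256 = 50 → 59 32.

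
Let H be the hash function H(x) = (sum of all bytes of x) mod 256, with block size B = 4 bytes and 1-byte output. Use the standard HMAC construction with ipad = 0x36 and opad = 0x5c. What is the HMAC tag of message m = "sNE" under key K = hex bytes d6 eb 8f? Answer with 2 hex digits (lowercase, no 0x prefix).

22

Key hex bytes d6 eb 8f is 3 bytes ≤ B = 4; zero-pad to 4 bytes: K' = d6 eb 8f 00.
K' ⊕ ipad = e0 dd b9 36.  K' ⊕ opad = 8a b7 d3 5c.
Inner input = (K'⊕ipad) ∥ m = e0 dd b9 36 ∥ 73 4e 45.
Inner hash: sum = 224+221+185+54+115+78+69 = 946; mod 256 = 178 → b2.
Outer input = (K'⊕opad) ∥ inner = 8a b7 d3 5c ∥ b2.
Outer hash (tag): sum = 138+183+211+92+178 = 802; mod 256 = 34 → 22.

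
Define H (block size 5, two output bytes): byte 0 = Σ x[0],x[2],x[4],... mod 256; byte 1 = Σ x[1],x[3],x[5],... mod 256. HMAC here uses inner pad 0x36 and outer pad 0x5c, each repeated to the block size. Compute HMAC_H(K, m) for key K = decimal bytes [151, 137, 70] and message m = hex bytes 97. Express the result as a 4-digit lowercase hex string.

cd78

Key decimal bytes [151, 137, 70] = 97 89 46 is 3 bytes ≤ B = 5; zero-pad to 5 bytes: K' = 97 89 46 00 00.
K' ⊕ ipad = a1 bf 70 36 36.  K' ⊕ opad = cb d5 1a 5c 5c.
Inner input = (K'⊕ipad) ∥ m = a1 bf 70 36 36 ∥ 97.
Inner hash: even-index sum = 327 mod 256 = 71; odd-index sum = 396 mod 256 = 140 → 47 8c.
Outer input = (K'⊕opad) ∥ inner = cb d5 1a 5c 5c ∥ 47 8c.
Outer hash (tag): even-index sum = 461 mod 256 = 205; odd-index sum = 376 mod 256 = 120 → cd 78.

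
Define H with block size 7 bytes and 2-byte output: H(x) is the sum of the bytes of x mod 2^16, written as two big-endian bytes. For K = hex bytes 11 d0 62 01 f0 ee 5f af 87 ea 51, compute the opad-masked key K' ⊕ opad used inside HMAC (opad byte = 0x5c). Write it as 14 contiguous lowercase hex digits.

Key hex bytes 11 d0 62 01 f0 ee 5f af 87 ea 51 is 11 bytes > B = 7, so hash it first: H(key) = 05 f2, then zero-pad to 7 bytes: K' = 05 f2 00 00 00 00 00.
XOR each byte with 0x5c: 05⊕5c=59, f2⊕5c=ae, 00⊕5c=5c, 00⊕5c=5c, 00⊕5c=5c, 00⊕5c=5c, 00⊕5c=5c.

59ae5c5c5c5c5c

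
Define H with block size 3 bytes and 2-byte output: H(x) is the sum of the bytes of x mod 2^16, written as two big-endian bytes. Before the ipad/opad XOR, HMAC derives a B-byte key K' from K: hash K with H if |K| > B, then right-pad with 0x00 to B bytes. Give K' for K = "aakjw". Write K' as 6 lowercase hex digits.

|K| = 5 > B = 3, so first hash the key.
H(K): sum = 97+97+107+106+119 = 526 → 02 0e.
Zero-pad H(K) = 02 0e to 3 bytes: K' = 02 0e 00.

020e00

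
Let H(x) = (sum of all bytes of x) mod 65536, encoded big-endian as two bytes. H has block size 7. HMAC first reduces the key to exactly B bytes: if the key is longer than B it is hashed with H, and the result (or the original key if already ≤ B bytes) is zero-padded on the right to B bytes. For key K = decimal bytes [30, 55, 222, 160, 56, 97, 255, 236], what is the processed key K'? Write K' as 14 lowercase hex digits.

|K| = 8 > B = 7, so first hash the key.
H(K): sum = 30+55+222+160+56+97+255+236 = 1111 → 04 57.
Zero-pad H(K) = 04 57 to 7 bytes: K' = 04 57 00 00 00 00 00.

04570000000000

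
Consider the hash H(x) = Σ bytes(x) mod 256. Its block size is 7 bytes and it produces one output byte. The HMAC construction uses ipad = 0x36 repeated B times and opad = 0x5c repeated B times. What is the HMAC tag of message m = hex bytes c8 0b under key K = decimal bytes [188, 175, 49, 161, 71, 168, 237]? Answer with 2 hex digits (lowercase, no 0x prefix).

7b

Key decimal bytes [188, 175, 49, 161, 71, 168, 237] = bc af 31 a1 47 a8 ed is exactly B = 7 bytes: K' = bc af 31 a1 47 a8 ed.
K' ⊕ ipad = 8a 99 07 97 71 9e db.  K' ⊕ opad = e0 f3 6d fd 1b f4 b1.
Inner input = (K'⊕ipad) ∥ m = 8a 99 07 97 71 9e db ∥ c8 0b.
Inner hash: sum = 138+153+7+151+113+158+219+200+11 = 1150; mod 256 = 126 → 7e.
Outer input = (K'⊕opad) ∥ inner = e0 f3 6d fd 1b f4 b1 ∥ 7e.
Outer hash (tag): sum = 224+243+109+253+27+244+177+126 = 1403; mod 256 = 123 → 7b.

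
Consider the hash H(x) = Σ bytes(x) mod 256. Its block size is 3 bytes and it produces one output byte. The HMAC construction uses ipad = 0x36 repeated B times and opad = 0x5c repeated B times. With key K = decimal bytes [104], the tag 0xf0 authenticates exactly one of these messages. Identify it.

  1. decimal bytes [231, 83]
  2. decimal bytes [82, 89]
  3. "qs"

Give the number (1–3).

Key decimal bytes [104] = 68 is 1 byte ≤ B = 3; zero-pad to 3 bytes: K' = 68 00 00.
K' ⊕ ipad = 5e 36 36; K' ⊕ opad = 34 5c 5c.
m1: inner = H(5e 36 36 e7 53) = 04; tag = H(34 5c 5c 04) = f0 ← matches
m2: inner = H(5e 36 36 52 59) = 75; tag = H(34 5c 5c 75) = 61
m3: inner = H(5e 36 36 71 73) = ae; tag = H(34 5c 5c ae) = 9a

1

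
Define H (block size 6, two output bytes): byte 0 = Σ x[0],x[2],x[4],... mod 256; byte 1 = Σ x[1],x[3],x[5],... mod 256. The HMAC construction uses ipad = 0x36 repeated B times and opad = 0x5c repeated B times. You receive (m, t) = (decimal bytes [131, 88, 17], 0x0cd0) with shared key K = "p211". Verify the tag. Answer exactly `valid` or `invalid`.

valid

Key "p211" = 70 32 31 31 is 4 bytes ≤ B = 6; zero-pad to 6 bytes: K' = 70 32 31 31 00 00.
K' ⊕ ipad = 46 04 07 07 36 36; K' ⊕ opad = 2c 6e 6d 6d 5c 5c.
Inner hash: even-index sum = 279 mod 256 = 23; odd-index sum = 153 mod 256 = 153 → 17 99.
Outer hash (recomputed tag): even-index sum = 268 mod 256 = 12; odd-index sum = 464 mod 256 = 208 → 0c d0.
Recomputed tag = 0cd0; claimed = 0cd0 → match.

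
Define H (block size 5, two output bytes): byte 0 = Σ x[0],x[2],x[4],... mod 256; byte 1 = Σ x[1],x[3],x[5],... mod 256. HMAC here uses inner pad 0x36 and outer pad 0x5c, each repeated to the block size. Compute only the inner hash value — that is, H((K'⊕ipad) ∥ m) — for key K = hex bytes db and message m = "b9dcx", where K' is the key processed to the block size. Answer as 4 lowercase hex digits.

Key hex bytes db is 1 byte ≤ B = 5; zero-pad to 5 bytes: K' = db 00 00 00 00.
K' ⊕ ipad = ed 36 36 36 36.
Inner input = ed 36 36 36 36 ∥ 62 39 64 63 78.
Inner hash: even-index sum = 501 mod 256 = 245; odd-index sum = 426 mod 256 = 170 → f5 aa.

f5aa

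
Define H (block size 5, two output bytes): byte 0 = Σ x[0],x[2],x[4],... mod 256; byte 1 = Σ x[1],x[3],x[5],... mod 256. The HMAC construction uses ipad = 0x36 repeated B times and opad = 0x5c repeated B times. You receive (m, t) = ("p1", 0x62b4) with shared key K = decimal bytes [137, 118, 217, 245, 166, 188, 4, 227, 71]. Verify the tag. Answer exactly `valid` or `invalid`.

invalid

Key decimal bytes [137, 118, 217, 245, 166, 188, 4, 227, 71] = 89 76 d9 f5 a6 bc 04 e3 47 is 9 bytes > B = 5, so hash it first: H(key) = 53 0a, then zero-pad to 5 bytes: K' = 53 0a 00 00 00.
K' ⊕ ipad = 65 3c 36 36 36; K' ⊕ opad = 0f 56 5c 5c 5c.
Inner hash: even-index sum = 258 mod 256 = 2; odd-index sum = 226 mod 256 = 226 → 02 e2.
Outer hash (recomputed tag): even-index sum = 425 mod 256 = 169; odd-index sum = 180 mod 256 = 180 → a9 b4.
Recomputed tag = a9b4; claimed = 62b4 → mismatch.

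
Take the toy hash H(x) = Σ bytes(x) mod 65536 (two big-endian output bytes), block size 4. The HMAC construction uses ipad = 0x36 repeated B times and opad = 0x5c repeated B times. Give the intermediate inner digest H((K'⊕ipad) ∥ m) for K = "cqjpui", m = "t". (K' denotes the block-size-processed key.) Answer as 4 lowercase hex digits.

01ce

Key "cqjpui" = 63 71 6a 70 75 69 is 6 bytes > B = 4, so hash it first: H(key) = 02 8c, then zero-pad to 4 bytes: K' = 02 8c 00 00.
K' ⊕ ipad = 34 ba 36 36.
Inner input = 34 ba 36 36 ∥ 74.
Inner hash: sum = 52+186+54+54+116 = 462 → 01 ce.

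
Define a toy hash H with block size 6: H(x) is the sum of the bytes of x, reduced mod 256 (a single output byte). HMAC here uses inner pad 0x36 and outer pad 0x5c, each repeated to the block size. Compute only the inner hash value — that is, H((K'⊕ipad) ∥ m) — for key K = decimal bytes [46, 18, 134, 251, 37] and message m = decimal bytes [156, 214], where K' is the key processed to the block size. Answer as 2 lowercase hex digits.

74

Key decimal bytes [46, 18, 134, 251, 37] = 2e 12 86 fb 25 is 5 bytes ≤ B = 6; zero-pad to 6 bytes: K' = 2e 12 86 fb 25 00.
K' ⊕ ipad = 18 24 b0 cd 13 36.
Inner input = 18 24 b0 cd 13 36 ∥ 9c d6.
Inner hash: sum = 24+36+176+205+19+54+156+214 = 884; mod 256 = 116 → 74.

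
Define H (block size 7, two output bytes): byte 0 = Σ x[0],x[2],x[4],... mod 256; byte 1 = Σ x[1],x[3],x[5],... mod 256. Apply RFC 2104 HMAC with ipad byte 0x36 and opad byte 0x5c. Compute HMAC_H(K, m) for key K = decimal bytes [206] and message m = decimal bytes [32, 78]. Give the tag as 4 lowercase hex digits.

68fc

Key decimal bytes [206] = ce is 1 byte ≤ B = 7; zero-pad to 7 bytes: K' = ce 00 00 00 00 00 00.
K' ⊕ ipad = f8 36 36 36 36 36 36.  K' ⊕ opad = 92 5c 5c 5c 5c 5c 5c.
Inner input = (K'⊕ipad) ∥ m = f8 36 36 36 36 36 36 ∥ 20 4e.
Inner hash: even-index sum = 488 mod 256 = 232; odd-index sum = 194 mod 256 = 194 → e8 c2.
Outer input = (K'⊕opad) ∥ inner = 92 5c 5c 5c 5c 5c 5c ∥ e8 c2.
Outer hash (tag): even-index sum = 616 mod 256 = 104; odd-index sum = 508 mod 256 = 252 → 68 fc.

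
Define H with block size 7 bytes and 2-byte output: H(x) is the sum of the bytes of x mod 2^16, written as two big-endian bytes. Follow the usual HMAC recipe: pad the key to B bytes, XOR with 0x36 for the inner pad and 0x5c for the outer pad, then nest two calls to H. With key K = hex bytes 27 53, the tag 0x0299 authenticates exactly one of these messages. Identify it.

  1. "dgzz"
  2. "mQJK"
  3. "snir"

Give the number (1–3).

3

Key hex bytes 27 53 is 2 bytes ≤ B = 7; zero-pad to 7 bytes: K' = 27 53 00 00 00 00 00.
K' ⊕ ipad = 11 65 36 36 36 36 36; K' ⊕ opad = 7b 0f 5c 5c 5c 5c 5c.
m1: inner = H(11 65 36 36 36 36 36 64 67 7a 7a) = 03 43; tag = H(7b 0f 5c 5c 5c 5c 5c 03 43) = 029c
m2: inner = H(11 65 36 36 36 36 36 6d 51 4a 4b) = 02 d7; tag = H(7b 0f 5c 5c 5c 5c 5c 02 d7) = 032f
m3: inner = H(11 65 36 36 36 36 36 73 6e 69 72) = 03 40; tag = H(7b 0f 5c 5c 5c 5c 5c 03 40) = 0299 ← matches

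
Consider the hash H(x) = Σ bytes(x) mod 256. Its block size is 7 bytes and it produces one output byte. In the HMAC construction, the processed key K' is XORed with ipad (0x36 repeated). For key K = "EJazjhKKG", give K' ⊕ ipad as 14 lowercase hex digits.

Key "EJazjhKKG" = 45 4a 61 7a 6a 68 4b 4b 47 is 9 bytes > B = 7, so hash it first: H(key) = 19, then zero-pad to 7 bytes: K' = 19 00 00 00 00 00 00.
XOR each byte with 0x36: 19⊕36=2f, 00⊕36=36, 00⊕36=36, 00⊕36=36, 00⊕36=36, 00⊕36=36, 00⊕36=36.

2f363636363636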